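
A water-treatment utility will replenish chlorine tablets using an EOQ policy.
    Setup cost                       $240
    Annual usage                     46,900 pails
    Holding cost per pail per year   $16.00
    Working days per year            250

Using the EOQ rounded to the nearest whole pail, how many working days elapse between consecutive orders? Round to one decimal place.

2DS/H = 2·46,900·240/16 = 1,407,000.00
EOQ = √1,407,000.00 ≈ 1,186.17 → Q = 1,186 pails
T = Q/D × 250 days = 1,186/46,900 × 250 = 6.322 days

6.3 days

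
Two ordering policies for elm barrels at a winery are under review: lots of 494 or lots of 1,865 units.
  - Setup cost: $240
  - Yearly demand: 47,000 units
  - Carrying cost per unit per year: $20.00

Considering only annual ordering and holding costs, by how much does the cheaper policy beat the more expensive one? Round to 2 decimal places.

$3,075.75

For each Q, cost = (D/Q)·S + (Q/2)·H.
TC(494) = (47,000/494)×240 + (494/2)×20 = $27,774.01
TC(1,865) = (47,000/1,865)×240 + (1,865/2)×20 = $24,698.26
|ΔTC| = |$27,774.01 − $24,698.26| = $3,075.75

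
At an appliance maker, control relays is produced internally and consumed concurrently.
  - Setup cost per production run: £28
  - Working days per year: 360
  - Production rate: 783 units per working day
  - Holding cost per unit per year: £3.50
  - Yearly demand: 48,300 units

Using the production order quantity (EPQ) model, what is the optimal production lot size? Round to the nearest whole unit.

d = 48,300/360 = 134.1667 units/day;  effective holding cost H(1 − d/p) = 3.5·(1 − 134.1667/783) = 2.90028
Q* = √(2DS / H_eff) = √(2·48,300·28 / 2.90028) ≈ 965.71

966 units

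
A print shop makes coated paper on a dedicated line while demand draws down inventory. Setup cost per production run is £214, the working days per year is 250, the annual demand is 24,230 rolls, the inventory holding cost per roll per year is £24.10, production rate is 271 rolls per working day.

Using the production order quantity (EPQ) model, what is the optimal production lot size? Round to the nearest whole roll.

818 rolls

d = 24,230/250 = 96.9200 rolls/day;  effective holding cost H(1 − d/p) = 24.1·(1 − 96.9200/271) = 15.48092
Q* = √(2DS / H_eff) = √(2·24,230·214 / 15.48092) ≈ 818.47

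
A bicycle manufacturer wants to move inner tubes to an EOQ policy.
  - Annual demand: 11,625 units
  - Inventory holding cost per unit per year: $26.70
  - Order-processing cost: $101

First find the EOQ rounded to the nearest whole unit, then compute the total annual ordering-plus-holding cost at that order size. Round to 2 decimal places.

$7,918.23

Optimal lot size Q* = (2 × 11,625 × $101 / $26.7)^½ ≈ 296.56 → Q = 297 units
Annual ordering cost = (D/Q)·S = (11,625/297) × 101 = $3,953.28
Annual holding cost  = (Q/2)·H = (297/2) × 26.7 = $3,964.95
Total = $3,953.28 + $3,964.95 = $7,918.23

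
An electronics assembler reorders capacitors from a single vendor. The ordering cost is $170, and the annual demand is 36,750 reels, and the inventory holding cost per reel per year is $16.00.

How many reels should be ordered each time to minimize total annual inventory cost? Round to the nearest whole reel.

EOQ = √(2DS/H) = √(2 × 36,750 × 170 / 16)
    = √(780,937.50) ≈ 883.71

884 reels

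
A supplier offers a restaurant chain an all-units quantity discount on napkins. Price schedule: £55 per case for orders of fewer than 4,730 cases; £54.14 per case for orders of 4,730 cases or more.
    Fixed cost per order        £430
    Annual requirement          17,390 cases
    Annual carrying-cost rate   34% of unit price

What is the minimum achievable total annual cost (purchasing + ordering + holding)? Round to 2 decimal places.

£973,173.22

H₁ = 34%×£55 = £18.7000;  H₂ = 34%×£54.14 = £18.4076
EOQ₁ = √(2×17,390×430/18.7000) = 894.29  (< 4,730, feasible at tier 1)
EOQ₂ = √(2×17,390×430/18.4076) = 901.36  (< 4,730 → use Q = 4,730 at tier-2 price)
TC(tier 1 (EOQ₁), Q≈894.3) = £973,173.22
TC(tier 2, Q≈4,730.0) = £986,609.48
Minimum at tier 1 (EOQ₁): £973,173.22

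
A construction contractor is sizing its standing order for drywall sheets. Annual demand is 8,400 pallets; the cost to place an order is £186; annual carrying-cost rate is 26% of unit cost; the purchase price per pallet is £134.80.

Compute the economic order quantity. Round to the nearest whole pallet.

Holding cost per pallet per year: H = 26% × £134.8 = £35.0480
Optimal lot size Q* = (2 × 8,400 × £186 / £35.048)^½ ≈ 298.59

299 pallets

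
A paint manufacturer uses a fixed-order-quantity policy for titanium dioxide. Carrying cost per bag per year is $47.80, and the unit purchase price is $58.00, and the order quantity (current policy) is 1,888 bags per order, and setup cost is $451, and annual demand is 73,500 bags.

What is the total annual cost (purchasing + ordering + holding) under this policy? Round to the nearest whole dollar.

$4,325,681

Annual ordering cost = (D/Q)·S = (73,500/1,888) × 451 = $17,557.47
Annual holding cost  = (Q/2)·H = (1,888/2) × 47.8 = $45,123.20
Purchase cost = D·C = 73,500 × 58 = $4,263,000.00
Total = $17,557.47 + $45,123.20 + $4,263,000.00 = $4,325,680.67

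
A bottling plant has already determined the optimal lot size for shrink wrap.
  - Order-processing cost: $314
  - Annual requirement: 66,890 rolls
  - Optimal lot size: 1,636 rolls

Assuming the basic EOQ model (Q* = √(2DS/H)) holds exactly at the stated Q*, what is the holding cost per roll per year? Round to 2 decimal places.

$15.69

From Q* = √(2DS/H) ⇒ Q*² = 2DS/H.
H = 2DS / Q² = 2 × 66,890 × 314 / 1,636² = 15.6947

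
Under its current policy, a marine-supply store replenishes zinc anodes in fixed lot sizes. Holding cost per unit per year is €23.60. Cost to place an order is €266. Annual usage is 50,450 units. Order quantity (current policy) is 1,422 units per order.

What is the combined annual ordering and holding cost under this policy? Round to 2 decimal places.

€26,216.80

Ordering: D/Q × S = 50,450/1,422 × €266 = €9,437.20
Holding:  Q/2 × H = 1,422/2 × €23.6 = €16,779.60
Total = €9,437.20 + €16,779.60 = €26,216.80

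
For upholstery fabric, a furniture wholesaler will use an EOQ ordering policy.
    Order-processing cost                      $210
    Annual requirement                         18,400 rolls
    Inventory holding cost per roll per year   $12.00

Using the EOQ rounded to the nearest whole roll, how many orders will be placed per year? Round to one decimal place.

Optimal lot size Q* = (2 × 18,400 × $210 / $12)^½ ≈ 802.50 → Q = 802
Orders per year = D/Q = 18,400 / 802 = 22.943

22.9 orders per year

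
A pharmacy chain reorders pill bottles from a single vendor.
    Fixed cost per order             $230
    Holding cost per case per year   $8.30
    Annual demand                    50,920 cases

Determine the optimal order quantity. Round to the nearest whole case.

1,680 cases

Optimal lot size Q* = (2 × 50,920 × $230 / $8.3)^½ ≈ 1,679.90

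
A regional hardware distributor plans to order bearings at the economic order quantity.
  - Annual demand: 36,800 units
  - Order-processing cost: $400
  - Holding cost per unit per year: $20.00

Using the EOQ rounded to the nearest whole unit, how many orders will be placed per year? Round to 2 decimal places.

30.34 orders per year

Optimal lot size Q* = (2 × 36,800 × $400 / $20)^½ ≈ 1,213.26 → Q = 1,213
Orders per year = D/Q = 36,800 / 1,213 = 30.338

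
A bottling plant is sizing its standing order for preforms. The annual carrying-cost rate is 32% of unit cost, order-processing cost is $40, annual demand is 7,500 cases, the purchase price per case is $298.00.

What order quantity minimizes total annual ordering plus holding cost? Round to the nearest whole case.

Holding cost per case per year: H = 32% × $298 = $95.3600
2DS/H = 2·7,500·40/95.36 = 6,291.95
EOQ = √6,291.95 ≈ 79.32

79 cases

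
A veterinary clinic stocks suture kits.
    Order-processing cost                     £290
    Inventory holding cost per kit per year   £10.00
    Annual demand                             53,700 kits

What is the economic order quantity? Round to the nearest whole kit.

1,765 kits

Optimal lot size Q* = (2 × 53,700 × £290 / £10)^½ ≈ 1,764.82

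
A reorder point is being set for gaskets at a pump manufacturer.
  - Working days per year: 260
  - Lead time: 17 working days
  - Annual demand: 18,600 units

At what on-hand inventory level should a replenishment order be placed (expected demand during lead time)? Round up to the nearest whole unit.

1,217 units

Daily demand d = 18,600 / 260 = 71.538 units/day
Demand during lead time = 71.538 × 17 = 1,216.15
Reorder point = 1,216.15 → round up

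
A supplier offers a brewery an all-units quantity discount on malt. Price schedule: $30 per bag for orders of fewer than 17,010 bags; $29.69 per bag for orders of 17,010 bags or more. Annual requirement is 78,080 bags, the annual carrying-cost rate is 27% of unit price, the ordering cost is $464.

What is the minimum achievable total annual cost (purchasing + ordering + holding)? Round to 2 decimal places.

H₁ = 27%×$30 = $8.1000;  H₂ = 27%×$29.69 = $8.0163
EOQ₁ = √(2×78,080×464/8.1000) = 2,990.90  (< 17,010, feasible at tier 1)
EOQ₂ = √(2×78,080×464/8.0163) = 3,006.47  (< 17,010 → use Q = 17,010 at tier-2 price)
TC(tier 1 (EOQ₁), Q≈2,990.9) = $2,366,626.26
TC(tier 2, Q≈17,010.0) = $2,388,503.70
Minimum at tier 1 (EOQ₁): $2,366,626.26

$2,366,626.26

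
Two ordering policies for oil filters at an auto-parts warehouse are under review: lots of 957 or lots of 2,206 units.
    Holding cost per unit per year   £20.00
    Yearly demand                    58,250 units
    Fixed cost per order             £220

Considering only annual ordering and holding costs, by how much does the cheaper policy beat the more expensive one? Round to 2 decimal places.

For each Q, cost = (D/Q)·S + (Q/2)·H.
TC(957) = (58,250/957)×220 + (957/2)×20 = £22,960.80
TC(2,206) = (58,250/2,206)×220 + (2,206/2)×20 = £27,869.16
Lots of 957 are cheaper by £4,908.35.

£4,908.35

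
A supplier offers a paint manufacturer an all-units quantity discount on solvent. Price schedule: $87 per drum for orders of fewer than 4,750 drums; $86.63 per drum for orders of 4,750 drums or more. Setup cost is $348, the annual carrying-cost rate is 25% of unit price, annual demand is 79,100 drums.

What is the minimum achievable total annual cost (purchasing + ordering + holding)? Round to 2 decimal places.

$6,909,664.68

H₁ = 25%×$87 = $21.7500;  H₂ = 25%×$86.63 = $21.6575
EOQ₁ = √(2×79,100×348/21.7500) = 1,590.97  (< 4,750, feasible at tier 1)
EOQ₂ = √(2×79,100×348/21.6575) = 1,594.37  (< 4,750 → use Q = 4,750 at tier-2 price)
TC(tier 1 (EOQ₁), Q≈1,591.0) = $6,916,303.70
TC(tier 2, Q≈4,750.0) = $6,909,664.68
Minimum at tier 2: $6,909,664.68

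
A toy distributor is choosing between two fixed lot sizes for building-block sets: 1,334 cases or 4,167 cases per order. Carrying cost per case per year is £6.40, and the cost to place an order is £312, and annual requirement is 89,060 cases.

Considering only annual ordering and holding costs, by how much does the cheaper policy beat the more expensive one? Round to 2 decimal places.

For each Q, cost = (D/Q)·S + (Q/2)·H.
TC(1,334) = (89,060/1,334)×312 + (1,334/2)×6.4 = £25,098.43
TC(4,167) = (89,060/4,167)×312 + (4,167/2)×6.4 = £20,002.68
Lots of 4,167 are cheaper by £5,095.75.

£5,095.75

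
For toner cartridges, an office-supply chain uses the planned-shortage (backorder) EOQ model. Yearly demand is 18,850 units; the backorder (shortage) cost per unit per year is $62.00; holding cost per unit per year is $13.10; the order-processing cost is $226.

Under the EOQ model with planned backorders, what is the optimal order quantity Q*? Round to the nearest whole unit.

Q* = √(2DS/H) · √((H + b)/b)
   = √(2 × 18,850 × 226 / 13.1) · √((13.1 + 62) / 62)
   = 806.472 × 1.1006 ≈ 887.59

888 units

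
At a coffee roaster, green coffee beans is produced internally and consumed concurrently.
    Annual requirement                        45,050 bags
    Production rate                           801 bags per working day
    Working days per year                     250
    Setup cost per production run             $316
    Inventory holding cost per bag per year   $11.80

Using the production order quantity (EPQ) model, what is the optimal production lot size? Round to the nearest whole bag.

1,764 bags

Daily demand d = 45,050/250 = 180.200; p = 801; 1 − d/p = 0.77503
EPQ = √(2DS / (H(1 − d/p)))
    = √(2 × 45,050 × 316 / (11.8 × 0.77503)) ≈ 1,764.43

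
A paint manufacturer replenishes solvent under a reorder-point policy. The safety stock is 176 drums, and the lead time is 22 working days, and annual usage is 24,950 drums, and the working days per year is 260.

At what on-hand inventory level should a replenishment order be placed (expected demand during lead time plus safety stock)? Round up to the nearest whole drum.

Daily demand d = 24,950 / 260 = 95.962 drums/day
Demand during lead time = 95.962 × 22 = 2,111.15
Reorder point = 2,111.15 + 176 = 2,287.15 → round up

2,288 drums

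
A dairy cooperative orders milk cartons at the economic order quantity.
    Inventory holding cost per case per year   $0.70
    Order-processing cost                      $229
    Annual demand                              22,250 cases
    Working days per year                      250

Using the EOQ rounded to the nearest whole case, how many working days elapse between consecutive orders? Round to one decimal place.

42.9 days

2DS/H = 2·22,250·229/0.7 = 14,557,857.14
EOQ = √14,557,857.14 ≈ 3,815.48 → Q = 3,815 cases
T = Q/D × 250 days = 3,815/22,250 × 250 = 42.865 days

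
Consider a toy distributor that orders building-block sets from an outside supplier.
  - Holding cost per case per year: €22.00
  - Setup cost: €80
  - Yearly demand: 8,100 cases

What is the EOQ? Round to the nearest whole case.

243 cases

Optimal lot size Q* = (2 × 8,100 × €80 / €22)^½ ≈ 242.71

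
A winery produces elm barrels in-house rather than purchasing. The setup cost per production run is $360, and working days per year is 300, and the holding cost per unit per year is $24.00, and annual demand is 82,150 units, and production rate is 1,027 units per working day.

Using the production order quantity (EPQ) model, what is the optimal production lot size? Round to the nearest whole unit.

d = 82,150/300 = 273.8333 units/day;  effective holding cost H(1 − d/p) = 24·(1 − 273.8333/1027) = 17.60078
Q* = √(2DS / H_eff) = √(2·82,150·360 / 17.60078) ≈ 1,833.18

1,833 units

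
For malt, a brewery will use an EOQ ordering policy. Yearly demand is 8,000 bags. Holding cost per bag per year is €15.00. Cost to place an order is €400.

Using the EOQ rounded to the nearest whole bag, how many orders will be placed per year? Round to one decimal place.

Q* = √(2·D·S / H) = √(2·8,000·400 / 15) = √426,666.7 ≈ 653.20 → Q = 653
Orders per year = D/Q = 8,000 / 653 = 12.251

12.3 orders per year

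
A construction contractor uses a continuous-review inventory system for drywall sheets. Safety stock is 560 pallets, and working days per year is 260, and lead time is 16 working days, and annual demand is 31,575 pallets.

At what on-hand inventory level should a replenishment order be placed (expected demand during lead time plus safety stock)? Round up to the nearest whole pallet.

Daily demand d = 31,575 / 260 = 121.442 pallets/day
Demand during lead time = 121.442 × 16 = 1,943.08
Reorder point = 1,943.08 + 560 = 2,503.08 → round up

2,504 pallets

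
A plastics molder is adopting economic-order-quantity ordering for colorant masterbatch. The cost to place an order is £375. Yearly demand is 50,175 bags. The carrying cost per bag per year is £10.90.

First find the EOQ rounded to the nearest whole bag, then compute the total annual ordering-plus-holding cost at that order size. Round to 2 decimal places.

£20,252.92

EOQ = √(2DS/H) = √(2 × 50,175 × 375 / 10.9)
    = √(3,452,408.26) ≈ 1,858.07 → Q = 1,858 bags
Orders/yr = 50,175/1,858 = 27.005; ordering cost = 27.005 × £375 = £10,126.82
Average inventory = 1,858/2 = 929; holding cost = 929 × £10.9 = £10,126.10
Total = £10,126.82 + £10,126.10 = £20,252.92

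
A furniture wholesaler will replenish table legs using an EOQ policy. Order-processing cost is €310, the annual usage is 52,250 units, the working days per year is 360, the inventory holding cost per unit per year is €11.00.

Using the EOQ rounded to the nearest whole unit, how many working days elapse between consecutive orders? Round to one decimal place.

11.8 days

2DS/H = 2·52,250·310/11 = 2,945,000.00
EOQ = √2,945,000.00 ≈ 1,716.10 → Q = 1,716 units
Days between orders = 360 / (D/Q) = 360 / 30.449 ≈ 11.823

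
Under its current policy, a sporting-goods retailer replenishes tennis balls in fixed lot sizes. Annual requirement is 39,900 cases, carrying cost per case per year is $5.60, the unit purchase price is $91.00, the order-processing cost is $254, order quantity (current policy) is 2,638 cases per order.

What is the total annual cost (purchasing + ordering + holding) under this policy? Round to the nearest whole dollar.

Ordering: D/Q × S = 39,900/2,638 × $254 = $3,841.77
Holding:  Q/2 × H = 2,638/2 × $5.6 = $7,386.40
Purchase cost = D·C = 39,900 × 91 = $3,630,900.00
Total = $3,841.77 + $7,386.40 + $3,630,900.00 = $3,642,128.17

$3,642,128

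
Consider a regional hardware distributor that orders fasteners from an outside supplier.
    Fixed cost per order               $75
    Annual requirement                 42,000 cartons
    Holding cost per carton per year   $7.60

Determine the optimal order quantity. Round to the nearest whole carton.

910 cartons

2DS/H = 2·42,000·75/7.6 = 828,947.37
EOQ = √828,947.37 ≈ 910.47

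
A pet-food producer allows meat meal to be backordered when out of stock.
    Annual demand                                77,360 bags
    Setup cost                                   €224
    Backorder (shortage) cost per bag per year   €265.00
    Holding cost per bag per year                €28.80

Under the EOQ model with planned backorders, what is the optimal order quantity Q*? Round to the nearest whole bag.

Basic EOQ = √(2·77,360·224/28.8) = 1,096.986
Backorder adjustment √((H+b)/b) = √((28.8+265)/265) = 1.0529
Q* = 1,096.986 × 1.0529 ≈ 1,155.06

1,155 bags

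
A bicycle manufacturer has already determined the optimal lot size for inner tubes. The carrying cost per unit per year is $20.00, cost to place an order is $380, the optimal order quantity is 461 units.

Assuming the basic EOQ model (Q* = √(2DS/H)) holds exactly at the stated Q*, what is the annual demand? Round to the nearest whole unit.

Since Q* = (2DS/H)^½, squaring gives Q*²·H = 2DS.
D = Q²H / (2S) = 461² × 20 / (2 × 380) = 5,592.66

5,593 units per year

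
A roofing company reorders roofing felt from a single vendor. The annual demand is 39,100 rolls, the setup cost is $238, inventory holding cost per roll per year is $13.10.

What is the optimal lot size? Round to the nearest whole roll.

1,192 rolls

EOQ = √(2DS/H) = √(2 × 39,100 × 238 / 13.1)
    = √(1,420,732.82) ≈ 1,191.94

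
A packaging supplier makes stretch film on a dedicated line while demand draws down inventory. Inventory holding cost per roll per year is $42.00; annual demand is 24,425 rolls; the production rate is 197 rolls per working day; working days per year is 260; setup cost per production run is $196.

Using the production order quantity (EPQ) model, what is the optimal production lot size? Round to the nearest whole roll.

d = 24,425/260 = 93.9423 rolls/day;  effective holding cost H(1 − d/p) = 42·(1 − 93.9423/197) = 21.97169
Q* = √(2DS / H_eff) = √(2·24,425·196 / 21.97169) ≈ 660.13

660 rolls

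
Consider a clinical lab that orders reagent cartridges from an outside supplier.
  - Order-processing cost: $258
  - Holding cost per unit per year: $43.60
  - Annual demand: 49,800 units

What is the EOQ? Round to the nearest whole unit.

EOQ = √(2DS/H) = √(2 × 49,800 × 258 / 43.6)
    = √(589,376.15) ≈ 767.71

768 units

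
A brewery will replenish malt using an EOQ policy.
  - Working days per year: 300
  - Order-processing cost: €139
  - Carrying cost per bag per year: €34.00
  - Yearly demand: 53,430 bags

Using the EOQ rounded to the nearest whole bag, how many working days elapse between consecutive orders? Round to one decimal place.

Optimal lot size Q* = (2 × 53,430 × €139 / €34)^½ ≈ 660.96 → Q = 661 bags
Days between orders = 300 / (D/Q) = 300 / 80.832 ≈ 3.711

3.7 days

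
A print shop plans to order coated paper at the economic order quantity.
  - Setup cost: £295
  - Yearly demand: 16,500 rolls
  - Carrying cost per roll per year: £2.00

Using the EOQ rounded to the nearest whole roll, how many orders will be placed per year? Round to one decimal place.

7.5 orders per year

2DS/H = 2·16,500·295/2 = 4,867,500.00
EOQ = √4,867,500.00 ≈ 2,206.24 → Q = 2,206
N = D/Q = 16,500/2,206 ≈ 7.480 orders/yr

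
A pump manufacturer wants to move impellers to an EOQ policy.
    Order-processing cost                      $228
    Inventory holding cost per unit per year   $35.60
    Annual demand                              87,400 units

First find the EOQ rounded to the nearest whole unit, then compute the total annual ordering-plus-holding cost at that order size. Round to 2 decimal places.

Q* = √(2·D·S / H) = √(2·87,400·228 / 35.6) = √1,119,505.6 ≈ 1,058.07 → Q = 1,058 units
Ordering: D/Q × S = 87,400/1,058 × $228 = $18,834.78
Holding:  Q/2 × H = 1,058/2 × $35.6 = $18,832.40
Total = $18,834.78 + $18,832.40 = $37,667.18

$37,667.18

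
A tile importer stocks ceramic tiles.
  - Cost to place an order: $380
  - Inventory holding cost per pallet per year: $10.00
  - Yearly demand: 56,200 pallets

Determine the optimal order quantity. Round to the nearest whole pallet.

2,067 pallets

2DS/H = 2·56,200·380/10 = 4,271,200.00
EOQ = √4,271,200.00 ≈ 2,066.69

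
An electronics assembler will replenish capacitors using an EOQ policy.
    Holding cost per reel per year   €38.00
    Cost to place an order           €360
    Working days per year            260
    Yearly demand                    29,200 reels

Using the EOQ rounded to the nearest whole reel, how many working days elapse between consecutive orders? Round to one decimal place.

Q* = √(2·D·S / H) = √(2·29,200·360 / 38) = √553,263.2 ≈ 743.82 → Q = 744 reels
Cycle time = (working days × Q)/D = (260 × 744) / 29,200 = 6.625 days

6.6 days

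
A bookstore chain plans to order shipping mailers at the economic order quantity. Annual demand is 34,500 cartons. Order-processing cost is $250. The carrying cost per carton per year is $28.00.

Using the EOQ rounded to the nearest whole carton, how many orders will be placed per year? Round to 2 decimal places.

Q* = √(2·D·S / H) = √(2·34,500·250 / 28) = √616,071.4 ≈ 784.90 → Q = 785
Orders per year = D/Q = 34,500 / 785 = 43.949

43.95 orders per year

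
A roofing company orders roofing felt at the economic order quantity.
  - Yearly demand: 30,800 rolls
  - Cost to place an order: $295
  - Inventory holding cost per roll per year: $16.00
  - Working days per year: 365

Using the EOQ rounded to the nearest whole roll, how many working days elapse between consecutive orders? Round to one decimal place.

Q* = √(2·D·S / H) = √(2·30,800·295 / 16) = √1,135,750.0 ≈ 1,065.72 → Q = 1,066 rolls
Days between orders = 365 / (D/Q) = 365 / 28.893 ≈ 12.633

12.6 days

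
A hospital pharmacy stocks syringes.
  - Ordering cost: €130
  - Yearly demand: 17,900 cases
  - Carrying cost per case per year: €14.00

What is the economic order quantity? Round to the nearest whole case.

2DS/H = 2·17,900·130/14 = 332,428.57
EOQ = √332,428.57 ≈ 576.57

577 cases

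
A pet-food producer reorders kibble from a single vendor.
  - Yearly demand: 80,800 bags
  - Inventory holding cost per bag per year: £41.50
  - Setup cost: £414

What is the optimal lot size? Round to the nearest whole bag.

Optimal lot size Q* = (2 × 80,800 × £414 / £41.5)^½ ≈ 1,269.69

1,270 bags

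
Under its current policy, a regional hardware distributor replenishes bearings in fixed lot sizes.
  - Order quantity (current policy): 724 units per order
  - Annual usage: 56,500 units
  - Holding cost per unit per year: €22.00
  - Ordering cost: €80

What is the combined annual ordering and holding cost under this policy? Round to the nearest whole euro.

€14,207

Annual ordering cost = (D/Q)·S = (56,500/724) × 80 = €6,243.09
Annual holding cost  = (Q/2)·H = (724/2) × 22 = €7,964.00
Total = €6,243.09 + €7,964.00 = €14,207.09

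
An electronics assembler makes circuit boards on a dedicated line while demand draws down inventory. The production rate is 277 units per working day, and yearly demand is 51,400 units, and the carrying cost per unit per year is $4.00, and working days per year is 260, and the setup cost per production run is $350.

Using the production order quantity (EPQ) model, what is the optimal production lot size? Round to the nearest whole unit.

5,605 units

d = 51,400/260 = 197.6923 units/day;  effective holding cost H(1 − d/p) = 4·(1 − 197.6923/277) = 1.14524
Q* = √(2DS / H_eff) = √(2·51,400·350 / 1.14524) ≈ 5,605.09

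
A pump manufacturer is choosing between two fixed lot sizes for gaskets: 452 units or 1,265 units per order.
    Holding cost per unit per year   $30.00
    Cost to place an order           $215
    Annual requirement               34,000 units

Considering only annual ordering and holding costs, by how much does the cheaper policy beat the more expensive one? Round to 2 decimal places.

$1,801.09

Annual cost at Q: ordering D·S/Q plus holding Q·H/2.
TC(452) = (34,000/452)×215 + (452/2)×30 = $22,952.57
TC(1,265) = (34,000/1,265)×215 + (1,265/2)×30 = $24,753.66
Lots of 452 are cheaper by $1,801.09.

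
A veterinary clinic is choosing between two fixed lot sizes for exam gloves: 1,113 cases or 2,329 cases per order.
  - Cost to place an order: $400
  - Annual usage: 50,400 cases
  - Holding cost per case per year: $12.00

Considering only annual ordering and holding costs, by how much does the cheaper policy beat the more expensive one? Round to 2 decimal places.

Annual cost at Q: ordering D·S/Q plus holding Q·H/2.
TC(1,113) = (50,400/1,113)×400 + (1,113/2)×12 = $24,791.21
TC(2,329) = (50,400/2,329)×400 + (2,329/2)×12 = $22,630.08
Lots of 2,329 are cheaper by $2,161.13.

$2,161.13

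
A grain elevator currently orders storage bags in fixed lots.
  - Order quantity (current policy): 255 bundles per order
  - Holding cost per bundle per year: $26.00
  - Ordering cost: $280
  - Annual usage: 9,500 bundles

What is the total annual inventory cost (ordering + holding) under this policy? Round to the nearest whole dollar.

$13,746

Annual ordering cost = (D/Q)·S = (9,500/255) × 280 = $10,431.37
Annual holding cost  = (Q/2)·H = (255/2) × 26 = $3,315.00
Total = $10,431.37 + $3,315.00 = $13,746.37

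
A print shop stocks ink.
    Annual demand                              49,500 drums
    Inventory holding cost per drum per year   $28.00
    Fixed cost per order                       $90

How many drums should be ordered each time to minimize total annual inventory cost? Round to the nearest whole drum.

564 drums

Q* = √(2·D·S / H) = √(2·49,500·90 / 28) = √318,214.3 ≈ 564.10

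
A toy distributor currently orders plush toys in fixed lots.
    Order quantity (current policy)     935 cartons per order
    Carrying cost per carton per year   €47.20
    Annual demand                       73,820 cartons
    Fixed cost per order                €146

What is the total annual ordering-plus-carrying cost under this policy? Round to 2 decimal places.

€33,592.97

Ordering: D/Q × S = 73,820/935 × €146 = €11,526.97
Holding:  Q/2 × H = 935/2 × €47.2 = €22,066.00
Total = €11,526.97 + €22,066.00 = €33,592.97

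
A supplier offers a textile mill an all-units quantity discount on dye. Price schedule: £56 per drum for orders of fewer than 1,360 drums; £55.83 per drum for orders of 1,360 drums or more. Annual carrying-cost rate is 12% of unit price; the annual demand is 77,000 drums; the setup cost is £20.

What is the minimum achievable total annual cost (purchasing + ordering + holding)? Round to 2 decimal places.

£4,304,598.08

H₁ = 12%×£56 = £6.7200;  H₂ = 12%×£55.83 = £6.6996
EOQ₁ = √(2×77,000×20/6.7200) = 677.00  (< 1,360, feasible at tier 1)
EOQ₂ = √(2×77,000×20/6.6996) = 678.03  (< 1,360 → use Q = 1,360 at tier-2 price)
TC(tier 1 (EOQ₁), Q≈677.0) = £4,316,549.46
TC(tier 2, Q≈1,360.0) = £4,304,598.08
Minimum at tier 2: £4,304,598.08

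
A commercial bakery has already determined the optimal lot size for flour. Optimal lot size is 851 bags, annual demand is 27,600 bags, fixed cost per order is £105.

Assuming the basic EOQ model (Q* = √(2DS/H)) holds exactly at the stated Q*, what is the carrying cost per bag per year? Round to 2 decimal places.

£8.00

From Q* = √(2DS/H) ⇒ Q*² = 2DS/H.
H = 2DS / Q² = 2 × 27,600 × 105 / 851² = 8.0033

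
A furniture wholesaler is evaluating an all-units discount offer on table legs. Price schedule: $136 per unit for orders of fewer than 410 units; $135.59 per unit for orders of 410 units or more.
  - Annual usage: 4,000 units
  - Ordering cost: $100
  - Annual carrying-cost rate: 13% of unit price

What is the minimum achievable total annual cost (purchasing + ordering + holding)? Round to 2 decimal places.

$546,949.08

H₁ = 13%×$136 = $17.6800;  H₂ = 13%×$135.59 = $17.6267
EOQ₁ = √(2×4,000×100/17.6800) = 212.72  (< 410, feasible at tier 1)
EOQ₂ = √(2×4,000×100/17.6267) = 213.04  (< 410 → use Q = 410 at tier-2 price)
TC(tier 1 (EOQ₁), Q≈212.7) = $547,760.85
TC(tier 2, Q≈410.0) = $546,949.08
Minimum at tier 2: $546,949.08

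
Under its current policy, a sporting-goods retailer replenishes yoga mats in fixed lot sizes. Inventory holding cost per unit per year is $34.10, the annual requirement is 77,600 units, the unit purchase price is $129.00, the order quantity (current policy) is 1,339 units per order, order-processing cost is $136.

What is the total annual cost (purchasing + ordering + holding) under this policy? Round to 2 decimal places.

Annual ordering cost = (D/Q)·S = (77,600/1,339) × 136 = $7,881.70
Annual holding cost  = (Q/2)·H = (1,339/2) × 34.1 = $22,829.95
Purchase cost = D·C = 77,600 × 129 = $10,010,400.00
Total = $7,881.70 + $22,829.95 + $10,010,400.00 = $10,041,111.65

$10,041,111.65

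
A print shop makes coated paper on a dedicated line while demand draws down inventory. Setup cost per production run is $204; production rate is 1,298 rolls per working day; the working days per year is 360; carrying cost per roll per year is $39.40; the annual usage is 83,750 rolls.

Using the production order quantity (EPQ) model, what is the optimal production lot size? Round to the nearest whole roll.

Daily demand d = 83,750/360 = 232.639; p = 1298; 1 − d/p = 0.82077
EPQ = √(2DS / (H(1 − d/p)))
    = √(2 × 83,750 × 204 / (39.4 × 0.82077)) ≈ 1,027.93

1,028 rolls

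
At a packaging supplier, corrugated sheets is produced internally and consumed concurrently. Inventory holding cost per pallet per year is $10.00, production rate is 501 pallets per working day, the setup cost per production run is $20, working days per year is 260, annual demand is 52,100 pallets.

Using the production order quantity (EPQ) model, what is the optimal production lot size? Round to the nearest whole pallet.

d = 52,100/260 = 200.3846 pallets/day;  effective holding cost H(1 − d/p) = 10·(1 − 200.3846/501) = 6.00031
Q* = √(2DS / H_eff) = √(2·52,100·20 / 6.00031) ≈ 589.33

589 pallets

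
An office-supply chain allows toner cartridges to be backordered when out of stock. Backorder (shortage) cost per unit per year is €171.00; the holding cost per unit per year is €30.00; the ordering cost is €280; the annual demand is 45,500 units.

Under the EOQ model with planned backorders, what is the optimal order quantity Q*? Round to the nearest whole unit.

999 units

Basic EOQ = √(2·45,500·280/30) = 921.593
Backorder adjustment √((H+b)/b) = √((30+171)/171) = 1.0842
Q* = 921.593 × 1.0842 ≈ 999.17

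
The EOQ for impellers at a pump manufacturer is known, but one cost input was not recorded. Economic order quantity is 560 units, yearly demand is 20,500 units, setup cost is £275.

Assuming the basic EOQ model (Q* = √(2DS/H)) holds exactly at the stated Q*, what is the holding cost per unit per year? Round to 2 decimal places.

From Q* = √(2DS/H) ⇒ Q*² = 2DS/H.
H = 2DS / Q² = 2 × 20,500 × 275 / 560² = 35.9534

£35.95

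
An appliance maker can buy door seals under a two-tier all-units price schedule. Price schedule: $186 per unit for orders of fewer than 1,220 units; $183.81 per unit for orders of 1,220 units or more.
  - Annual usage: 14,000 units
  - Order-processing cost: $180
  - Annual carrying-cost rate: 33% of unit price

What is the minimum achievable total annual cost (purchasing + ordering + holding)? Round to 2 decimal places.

H₁ = 33%×$186 = $61.3800;  H₂ = 33%×$183.81 = $60.6573
EOQ₁ = √(2×14,000×180/61.3800) = 286.55  (< 1,220, feasible at tier 1)
EOQ₂ = √(2×14,000×180/60.6573) = 288.25  (< 1,220 → use Q = 1,220 at tier-2 price)
TC(tier 1 (EOQ₁), Q≈286.6) = $2,621,588.50
TC(tier 2, Q≈1,220.0) = $2,612,406.53
Minimum at tier 2: $2,612,406.53

$2,612,406.53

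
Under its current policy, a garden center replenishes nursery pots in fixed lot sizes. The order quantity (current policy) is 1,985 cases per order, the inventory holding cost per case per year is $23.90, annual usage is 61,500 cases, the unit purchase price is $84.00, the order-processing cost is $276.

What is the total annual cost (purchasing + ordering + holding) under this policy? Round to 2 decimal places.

Annual ordering cost = (D/Q)·S = (61,500/1,985) × 276 = $8,551.13
Annual holding cost  = (Q/2)·H = (1,985/2) × 23.9 = $23,720.75
Purchase cost = D·C = 61,500 × 84 = $5,166,000.00
Total = $8,551.13 + $23,720.75 + $5,166,000.00 = $5,198,271.88

$5,198,271.88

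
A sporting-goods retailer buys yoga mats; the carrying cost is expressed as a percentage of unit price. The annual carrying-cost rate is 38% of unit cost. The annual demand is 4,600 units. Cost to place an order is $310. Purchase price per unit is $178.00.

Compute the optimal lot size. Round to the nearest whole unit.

H = i·C = 0.38 × $178 = $67.6400 per unit-year
2DS/H = 2·4,600·310/67.64 = 42,164.40
EOQ = √42,164.40 ≈ 205.34

205 units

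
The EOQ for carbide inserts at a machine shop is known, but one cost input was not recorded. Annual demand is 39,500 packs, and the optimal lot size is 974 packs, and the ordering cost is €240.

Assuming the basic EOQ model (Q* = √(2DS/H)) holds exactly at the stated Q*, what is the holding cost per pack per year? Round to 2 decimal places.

From Q* = √(2DS/H) ⇒ Q*² = 2DS/H.
H = 2DS / Q² = 2 × 39,500 × 240 / 974² = 19.9857

€19.99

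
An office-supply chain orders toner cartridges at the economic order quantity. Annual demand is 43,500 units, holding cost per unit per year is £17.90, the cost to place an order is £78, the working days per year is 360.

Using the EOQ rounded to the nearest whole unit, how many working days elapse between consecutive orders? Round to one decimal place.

Optimal lot size Q* = (2 × 43,500 × £78 / £17.9)^½ ≈ 615.72 → Q = 616 units
Days between orders = 360 / (D/Q) = 360 / 70.617 ≈ 5.098

5.1 days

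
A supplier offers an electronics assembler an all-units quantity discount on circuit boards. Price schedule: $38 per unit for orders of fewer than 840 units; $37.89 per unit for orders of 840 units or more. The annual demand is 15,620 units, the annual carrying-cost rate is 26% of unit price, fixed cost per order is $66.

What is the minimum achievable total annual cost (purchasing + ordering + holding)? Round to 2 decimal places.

H₁ = 26%×$38 = $9.8800;  H₂ = 26%×$37.89 = $9.8514
EOQ₁ = √(2×15,620×66/9.8800) = 456.82  (< 840, feasible at tier 1)
EOQ₂ = √(2×15,620×66/9.8514) = 457.49  (< 840 → use Q = 840 at tier-2 price)
TC(tier 1 (EOQ₁), Q≈456.8) = $598,073.42
TC(tier 2, Q≈840.0) = $597,206.67
Minimum at tier 2: $597,206.67

$597,206.67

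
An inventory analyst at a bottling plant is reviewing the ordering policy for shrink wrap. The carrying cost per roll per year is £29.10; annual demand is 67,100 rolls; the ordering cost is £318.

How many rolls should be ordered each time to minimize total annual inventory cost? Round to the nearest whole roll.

1,211 rolls

Optimal lot size Q* = (2 × 67,100 × £318 / £29.1)^½ ≈ 1,211.00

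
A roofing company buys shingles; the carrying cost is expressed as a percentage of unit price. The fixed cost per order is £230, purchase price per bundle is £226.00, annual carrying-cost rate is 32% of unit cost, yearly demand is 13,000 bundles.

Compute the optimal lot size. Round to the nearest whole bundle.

288 bundles

Carrying cost H = £226 × 32% = £72.3200/bundle/yr
Q* = √(2·D·S / H) = √(2·13,000·230 / 72.32) = √82,688.1 ≈ 287.56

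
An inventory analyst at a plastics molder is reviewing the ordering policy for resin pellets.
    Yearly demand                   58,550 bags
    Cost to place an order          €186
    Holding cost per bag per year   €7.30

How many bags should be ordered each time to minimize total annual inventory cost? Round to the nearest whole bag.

1,727 bags

Q* = √(2·D·S / H) = √(2·58,550·186 / 7.3) = √2,983,643.8 ≈ 1,727.32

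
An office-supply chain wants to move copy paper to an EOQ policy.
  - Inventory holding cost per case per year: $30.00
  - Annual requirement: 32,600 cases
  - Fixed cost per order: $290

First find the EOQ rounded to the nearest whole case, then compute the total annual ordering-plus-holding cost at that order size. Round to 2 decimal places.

$23,816.80

Q* = √(2·D·S / H) = √(2·32,600·290 / 30) = √630,266.7 ≈ 793.89 → Q = 794 cases
Orders/yr = 32,600/794 = 41.058; ordering cost = 41.058 × $290 = $11,906.80
Average inventory = 794/2 = 397; holding cost = 397 × $30 = $11,910.00
Total = $11,906.80 + $11,910.00 = $23,816.80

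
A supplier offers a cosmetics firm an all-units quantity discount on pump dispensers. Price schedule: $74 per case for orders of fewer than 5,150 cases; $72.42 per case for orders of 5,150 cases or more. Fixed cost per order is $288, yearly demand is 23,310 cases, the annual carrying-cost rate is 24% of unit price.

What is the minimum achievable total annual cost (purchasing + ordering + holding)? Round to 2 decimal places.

H₁ = 24%×$74 = $17.7600;  H₂ = 24%×$72.42 = $17.3808
EOQ₁ = √(2×23,310×288/17.7600) = 869.48  (< 5,150, feasible at tier 1)
EOQ₂ = √(2×23,310×288/17.3808) = 878.92  (< 5,150 → use Q = 5,150 at tier-2 price)
TC(tier 1 (EOQ₁), Q≈869.5) = $1,740,382.01
TC(tier 2, Q≈5,150.0) = $1,734,169.31
Minimum at tier 2: $1,734,169.31

$1,734,169.31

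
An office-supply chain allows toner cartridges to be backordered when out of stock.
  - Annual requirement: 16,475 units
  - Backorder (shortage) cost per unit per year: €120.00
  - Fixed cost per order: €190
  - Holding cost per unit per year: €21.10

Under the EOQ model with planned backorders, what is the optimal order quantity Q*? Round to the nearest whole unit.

591 units

Q* = √(2DS/H) · √((H + b)/b)
   = √(2 × 16,475 × 190 / 21.1) · √((21.1 + 120) / 120)
   = 544.707 × 1.0844 ≈ 590.66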